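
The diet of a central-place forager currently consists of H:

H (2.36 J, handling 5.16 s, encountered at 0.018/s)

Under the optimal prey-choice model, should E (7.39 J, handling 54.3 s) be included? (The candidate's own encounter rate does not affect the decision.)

Yes

Intake rate on the current diet: R = (0.018×2.36) / (1 + 0.018×5.16) = 0.04248/1.093 = 0.03887 J/s.
Profitability of E: 7.39/54.3 = 0.1361 J/s.
0.1361 > 0.03887, so adding E raises the average — include it.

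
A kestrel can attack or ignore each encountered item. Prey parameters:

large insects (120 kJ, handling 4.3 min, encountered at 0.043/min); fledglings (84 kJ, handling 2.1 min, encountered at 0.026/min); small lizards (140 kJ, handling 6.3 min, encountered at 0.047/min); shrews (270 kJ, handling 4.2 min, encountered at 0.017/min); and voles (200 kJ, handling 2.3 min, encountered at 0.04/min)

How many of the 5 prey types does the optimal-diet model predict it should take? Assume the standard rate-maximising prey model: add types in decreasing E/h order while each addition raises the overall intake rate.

5

Rank by E/h (kJ/min): voles 87, shrews 64.3, fledglings 40, large insects 27.9, small lizards 22.2. Include each in turn until the next type's E/h falls below the running intake rate.
Rate on top 1: 7.326. shrews: 64.3 > 7.326 → include.
Rate on top 2: 10.82. fledglings: 40 > 10.82 → include.
Rate on top 3: 12.13. large insects: 27.9 > 12.13 → include.
Rate on top 4: 14.21. small lizards: 22.2 > 14.21 → include.
Optimal diet: voles, shrews, fledglings, large insects, small lizards — 5 of 5 types.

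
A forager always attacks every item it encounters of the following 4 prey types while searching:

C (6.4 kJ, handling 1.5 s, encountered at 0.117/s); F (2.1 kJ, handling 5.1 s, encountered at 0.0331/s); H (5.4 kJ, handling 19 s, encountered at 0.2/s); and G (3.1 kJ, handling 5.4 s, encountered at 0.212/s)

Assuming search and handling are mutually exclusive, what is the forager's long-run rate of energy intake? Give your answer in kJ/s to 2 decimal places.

0.41 kJ/s

Energy encountered per unit search time: 0.117×6.4 + 0.0331×2.1 + 0.2×5.4 + 0.212×3.1 = 2.556 kJ/s.
Handling time per unit search time: 0.117×1.5 + 0.0331×5.1 + 0.2×19 + 0.212×5.4 = 5.289.
Rate = 2.556/(1 + 5.289) = 0.4063 kJ/s.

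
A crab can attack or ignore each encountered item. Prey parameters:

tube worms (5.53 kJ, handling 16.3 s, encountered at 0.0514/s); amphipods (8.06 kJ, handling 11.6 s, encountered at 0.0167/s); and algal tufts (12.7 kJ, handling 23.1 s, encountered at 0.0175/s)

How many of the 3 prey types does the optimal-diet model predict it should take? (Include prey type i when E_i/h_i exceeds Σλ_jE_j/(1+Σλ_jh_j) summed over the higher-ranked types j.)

3

E/h in descending order: amphipods 0.695, algal tufts 0.55, tube worms 0.339 kJ/s. The optimal diet is the largest prefix of this list for which every included type satisfies E_i/h_i > R on the types above it.
Rate on top 1: 0.1128. algal tufts: 0.55 > 0.1128 → include.
Rate on top 2: 0.2233. tube worms: 0.339 > 0.2233 → include.
Optimal diet: amphipods, algal tufts, tube worms — 3 of 3 types.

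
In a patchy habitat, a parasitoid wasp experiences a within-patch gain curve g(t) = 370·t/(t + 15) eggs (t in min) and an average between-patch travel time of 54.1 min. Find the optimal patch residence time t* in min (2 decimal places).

Optimal t* satisfies g'(t*) = g(t*)/(T + t*).
g'(t) = 370·15/(t + 15)². Setting 370·15/(t+15)² = 370t/[(t+15)(54.1+t)] gives 15(54.1+t) = t(t+15), so t² = 15×54.1 = 811.5.
t* = √811.5 = 28.49 min.

28.49 min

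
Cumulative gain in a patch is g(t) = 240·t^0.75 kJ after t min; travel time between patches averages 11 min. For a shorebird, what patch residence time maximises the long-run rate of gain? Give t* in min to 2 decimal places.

33.00 min

Maximise g(t)/(T+t): set derivative to zero → g'(t)(T+t) = g(t).
g'(t) = 0.75·240·t^-0.25. Setting 0.75·240·t^-0.25 = 240·t^0.75/(11+t) gives 0.75(11+t) = t, so 0.25·t = 0.75×11.
t* = 0.75×11/0.25 = 33 min.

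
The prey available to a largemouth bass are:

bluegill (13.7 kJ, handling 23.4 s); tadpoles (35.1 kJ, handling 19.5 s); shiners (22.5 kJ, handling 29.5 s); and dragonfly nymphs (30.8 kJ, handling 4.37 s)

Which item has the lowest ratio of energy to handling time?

bluegill

Profitability E/h (kJ/s): bluegill = 13.7/23.4 = 0.585, tadpoles = 35.1/19.5 = 1.8, shiners = 22.5/29.5 = 0.763, dragonfly nymphs = 30.8/4.37 = 7.05.
Ranked: dragonfly nymphs > tadpoles > shiners > bluegill.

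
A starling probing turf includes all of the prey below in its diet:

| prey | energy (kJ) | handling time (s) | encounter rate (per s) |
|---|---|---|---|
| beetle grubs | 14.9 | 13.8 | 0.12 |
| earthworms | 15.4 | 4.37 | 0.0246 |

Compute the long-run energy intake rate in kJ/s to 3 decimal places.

0.784 kJ/s

R = (0.12×14.9 + 0.0246×15.4) / (1 + 0.12×13.8 + 0.0246×4.37) = 2.167/2.764 = 0.7841 kJ/s.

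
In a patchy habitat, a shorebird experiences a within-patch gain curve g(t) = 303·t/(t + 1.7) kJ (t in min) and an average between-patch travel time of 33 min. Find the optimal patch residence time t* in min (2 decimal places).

7.49 min

Optimal t* satisfies g'(t*) = g(t*)/(T + t*).
g'(t) = 303·1.7/(t + 1.7)². Setting 303·1.7/(t+1.7)² = 303t/[(t+1.7)(33+t)] gives 1.7(33+t) = t(t+1.7), so t² = 1.7×33 = 56.1.
t* = √56.1 = 7.49 min.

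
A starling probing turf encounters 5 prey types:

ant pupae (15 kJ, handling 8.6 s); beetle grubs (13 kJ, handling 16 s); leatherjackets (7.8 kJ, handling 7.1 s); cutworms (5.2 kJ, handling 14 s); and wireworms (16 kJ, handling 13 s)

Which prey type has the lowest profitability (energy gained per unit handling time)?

cutworms

Profitability E/h (kJ/s): ant pupae = 15/8.6 = 1.74, beetle grubs = 13/16 = 0.812, leatherjackets = 7.8/7.1 = 1.1, cutworms = 5.2/14 = 0.371, wireworms = 16/13 = 1.23.
Ranked: ant pupae > wireworms > leatherjackets > beetle grubs > cutworms.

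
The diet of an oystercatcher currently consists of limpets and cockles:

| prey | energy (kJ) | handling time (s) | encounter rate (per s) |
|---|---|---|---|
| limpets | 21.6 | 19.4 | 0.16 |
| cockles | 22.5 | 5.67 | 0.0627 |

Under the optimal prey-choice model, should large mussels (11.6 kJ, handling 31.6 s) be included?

Current rate: (0.16×21.6 + 0.0627×22.5)/(1 + 0.16×19.4 + 0.0627×5.67) = 1.091 kJ/s.
large mussels: E/h = 11.6/31.6 = 0.3671 kJ/s.
0.3671 < 1.091, so adding large mussels would lower the average — exclude it.

No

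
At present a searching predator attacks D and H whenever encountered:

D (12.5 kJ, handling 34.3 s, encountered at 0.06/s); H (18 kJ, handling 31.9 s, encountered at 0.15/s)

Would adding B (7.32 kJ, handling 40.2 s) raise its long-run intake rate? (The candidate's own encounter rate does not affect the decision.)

Current rate: (0.06×12.5 + 0.15×18)/(1 + 0.06×34.3 + 0.15×31.9) = 0.4399 kJ/s.
B: E/h = 7.32/40.2 = 0.1821 kJ/s.
Since 0.1821 < R, time spent handling B is better spent searching.

No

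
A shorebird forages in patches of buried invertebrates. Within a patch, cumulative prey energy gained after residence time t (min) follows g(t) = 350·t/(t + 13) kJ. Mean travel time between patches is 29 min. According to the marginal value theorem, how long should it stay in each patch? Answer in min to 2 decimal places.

19.42 min

Optimal t* satisfies g'(t*) = g(t*)/(T + t*).
g'(t) = 350·13/(t + 13)². Setting 350·13/(t+13)² = 350t/[(t+13)(29+t)] gives 13(29+t) = t(t+13), so t² = 13×29 = 377.
t* = √377 = 19.42 min.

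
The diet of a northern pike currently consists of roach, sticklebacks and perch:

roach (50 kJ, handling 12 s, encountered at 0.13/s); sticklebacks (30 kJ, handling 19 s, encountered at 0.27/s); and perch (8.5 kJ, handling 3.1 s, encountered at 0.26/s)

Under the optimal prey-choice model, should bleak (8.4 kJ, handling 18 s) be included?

No

On roach, sticklebacks and perch alone, R = ΣλE/(1+Σλh) = 16.81/8.496 = 1.979 kJ/s.
bleak: E/h = 8.4/18 = 0.4667 kJ/s.
Since 0.4667 < R, time spent handling bleak is better spent searching.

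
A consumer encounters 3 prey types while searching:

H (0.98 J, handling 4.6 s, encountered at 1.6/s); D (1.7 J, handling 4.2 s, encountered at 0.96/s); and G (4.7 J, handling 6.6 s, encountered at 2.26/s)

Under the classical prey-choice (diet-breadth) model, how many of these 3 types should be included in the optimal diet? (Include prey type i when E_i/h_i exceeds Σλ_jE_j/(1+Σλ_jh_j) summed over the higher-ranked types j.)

1

Rank by E/h (J/s): G 0.712, D 0.405, H 0.213. Include each in turn until the next type's E/h falls below the running intake rate.
Rate on top 1: 0.6674. D: 0.405 < 0.6674 → exclude; stop.
Optimal diet: G — 1 of 3 types.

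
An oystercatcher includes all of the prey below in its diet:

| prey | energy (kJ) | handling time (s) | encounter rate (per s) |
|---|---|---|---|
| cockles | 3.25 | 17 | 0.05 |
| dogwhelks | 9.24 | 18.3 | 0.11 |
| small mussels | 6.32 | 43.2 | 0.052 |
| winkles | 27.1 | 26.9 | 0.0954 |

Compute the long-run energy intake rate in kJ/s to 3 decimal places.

0.472 kJ/s

R = (0.05×3.25 + 0.11×9.24 + 0.052×6.32 + 0.0954×27.1) / (1 + 0.05×17 + 0.11×18.3 + 0.052×43.2 + 0.0954×26.9) = 4.093/8.676 = 0.4718 kJ/s.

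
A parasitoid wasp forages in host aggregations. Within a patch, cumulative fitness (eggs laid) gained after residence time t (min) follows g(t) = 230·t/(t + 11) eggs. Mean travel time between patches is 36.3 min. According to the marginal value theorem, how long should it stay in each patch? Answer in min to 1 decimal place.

20.0 min

Optimal t* satisfies g'(t*) = g(t*)/(T + t*).
g'(t) = 230·11/(t + 11)². Setting 230·11/(t+11)² = 230t/[(t+11)(36.3+t)] gives 11(36.3+t) = t(t+11), so t² = 11×36.3 = 399.3.
t* = √399.3 = 19.98 min.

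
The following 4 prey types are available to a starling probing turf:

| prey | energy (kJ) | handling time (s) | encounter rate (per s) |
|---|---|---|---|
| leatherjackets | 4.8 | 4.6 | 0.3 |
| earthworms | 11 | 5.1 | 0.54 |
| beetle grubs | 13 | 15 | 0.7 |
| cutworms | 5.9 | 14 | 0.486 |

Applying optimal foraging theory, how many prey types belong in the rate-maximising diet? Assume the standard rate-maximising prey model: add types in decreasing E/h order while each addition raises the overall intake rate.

1

E/h in descending order: earthworms 2.16, leatherjackets 1.04, beetle grubs 0.867, cutworms 0.421 kJ/s. The optimal diet is the largest prefix of this list for which every included type satisfies E_i/h_i > R on the types above it.
Rate on top 1: 1.582. leatherjackets: 1.04 < 1.582 → exclude; stop.
Optimal diet: earthworms — 1 of 4 types.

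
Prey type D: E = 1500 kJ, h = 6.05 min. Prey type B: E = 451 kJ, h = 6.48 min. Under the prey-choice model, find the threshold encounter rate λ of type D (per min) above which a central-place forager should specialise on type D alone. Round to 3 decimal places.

0.065 per min

Drop type B once their profitability E₂/h₂ falls below the rate achievable on type D alone: E₂/h₂ = λE₁/(1 + λh₁).
Solve for λ: λE₁h₂ = E₂(1 + λh₁) → λ(E₁h₂ − E₂h₁) = E₂ → λ = E₂/(E₁h₂ − E₂h₁).
λ = 451/(1500×6.48 − 451×6.05) = 451/6991 = 0.06451 per min.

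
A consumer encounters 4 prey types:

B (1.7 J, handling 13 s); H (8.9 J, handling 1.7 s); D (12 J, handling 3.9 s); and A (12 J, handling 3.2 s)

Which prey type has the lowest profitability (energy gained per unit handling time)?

Profitability E/h (J/s): B = 1.7/13 = 0.131, H = 8.9/1.7 = 5.24, D = 12/3.9 = 3.08, A = 12/3.2 = 3.75.
Ranked: H > A > D > B.

B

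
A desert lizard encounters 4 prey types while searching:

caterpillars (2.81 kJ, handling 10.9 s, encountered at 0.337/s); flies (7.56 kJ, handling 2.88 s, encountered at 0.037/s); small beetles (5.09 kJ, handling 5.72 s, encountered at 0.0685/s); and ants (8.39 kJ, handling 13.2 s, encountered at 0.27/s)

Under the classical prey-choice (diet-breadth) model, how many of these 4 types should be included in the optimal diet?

E/h in descending order: flies 2.62, small beetles 0.89, ants 0.636, caterpillars 0.258 kJ/s. The optimal diet is the largest prefix of this list for which every included type satisfies E_i/h_i > R on the types above it.
Rate on top 1: 0.2528. small beetles: 0.89 > 0.2528 → include.
Rate on top 2: 0.4194. ants: 0.636 > 0.4194 → include.
Rate on top 3: 0.5716. caterpillars: 0.258 < 0.5716 → exclude; stop.
Optimal diet: flies, small beetles, ants — 3 of 4 types.

3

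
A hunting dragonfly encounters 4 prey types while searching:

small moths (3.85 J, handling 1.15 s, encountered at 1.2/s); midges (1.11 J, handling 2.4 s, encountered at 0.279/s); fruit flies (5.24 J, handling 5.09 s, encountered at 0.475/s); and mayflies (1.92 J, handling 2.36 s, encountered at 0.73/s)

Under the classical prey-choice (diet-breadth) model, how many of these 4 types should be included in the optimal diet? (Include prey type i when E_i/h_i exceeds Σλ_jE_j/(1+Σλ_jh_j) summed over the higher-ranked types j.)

1

Profitabilities (E/h, J/s): small moths 3.35, fruit flies 1.03, mayflies 0.814, midges 0.463. Add prey in this order while the next type's profitability exceeds the intake rate on those already taken.
Rate on top 1: 1.941. fruit flies: 1.03 < 1.941 → exclude; stop.
Optimal diet: small moths — 1 of 4 types.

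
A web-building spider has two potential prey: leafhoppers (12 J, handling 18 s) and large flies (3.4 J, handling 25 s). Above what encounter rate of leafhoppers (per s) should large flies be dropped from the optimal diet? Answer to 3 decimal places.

0.014 per s

Drop large flies once their profitability E₂/h₂ falls below the rate achievable on leafhoppers alone: E₂/h₂ = λE₁/(1 + λh₁).
Solve for λ: λE₁h₂ = E₂(1 + λh₁) → λ(E₁h₂ − E₂h₁) = E₂ → λ = E₂/(E₁h₂ − E₂h₁).
λ = 3.4/(12×25 − 3.4×18) = 3.4/238.8 = 0.01424 per s.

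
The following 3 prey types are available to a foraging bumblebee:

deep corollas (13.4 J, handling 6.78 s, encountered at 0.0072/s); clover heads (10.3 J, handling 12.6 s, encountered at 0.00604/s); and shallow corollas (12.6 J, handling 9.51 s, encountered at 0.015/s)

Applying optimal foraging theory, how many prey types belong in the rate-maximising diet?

3

E/h in descending order: deep corollas 1.98, shallow corollas 1.32, clover heads 0.817 J/s. The optimal diet is the largest prefix of this list for which every included type satisfies E_i/h_i > R on the types above it.
Rate on top 1: 0.09199. shallow corollas: 1.32 > 0.09199 → include.
Rate on top 2: 0.2396. clover heads: 0.817 > 0.2396 → include.
Optimal diet: deep corollas, shallow corollas, clover heads — 3 of 3 types.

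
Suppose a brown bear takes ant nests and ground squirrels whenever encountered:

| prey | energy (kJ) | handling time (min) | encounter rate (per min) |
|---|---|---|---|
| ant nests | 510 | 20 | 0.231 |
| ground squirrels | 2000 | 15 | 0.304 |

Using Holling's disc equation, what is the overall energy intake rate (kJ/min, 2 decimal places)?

71.30 kJ/min

R = (0.231×510 + 0.304×2000) / (1 + 0.231×20 + 0.304×15) = 725.8/10.18 = 71.3 kJ/min.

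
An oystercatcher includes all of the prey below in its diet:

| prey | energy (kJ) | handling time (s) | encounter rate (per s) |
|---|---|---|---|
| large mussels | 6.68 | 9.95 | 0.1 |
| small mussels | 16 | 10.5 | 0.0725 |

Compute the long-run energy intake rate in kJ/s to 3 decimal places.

R = Σλ_iE_i / (1 + Σλ_ih_i)
Numerator: 0.1×6.68 + 0.0725×16 = 1.828
Denominator: 1 + 0.1×9.95 + 0.0725×10.5 = 2.756
R = 1.828/2.756 = 0.6632 kJ/s

0.663 kJ/s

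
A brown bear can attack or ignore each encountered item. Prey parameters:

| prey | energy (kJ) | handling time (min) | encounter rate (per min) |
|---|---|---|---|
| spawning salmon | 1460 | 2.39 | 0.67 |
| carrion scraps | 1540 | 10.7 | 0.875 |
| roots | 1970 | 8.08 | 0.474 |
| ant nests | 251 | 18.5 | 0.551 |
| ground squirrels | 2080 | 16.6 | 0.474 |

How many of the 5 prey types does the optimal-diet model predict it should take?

Profitabilities (E/h, kJ/min): spawning salmon 611, roots 244, carrion scraps 144, ground squirrels 125, ant nests 13.6. Add prey in this order while the next type's profitability exceeds the intake rate on those already taken.
Rate on top 1: 376. roots: 244 < 376 → exclude; stop.
Optimal diet: spawning salmon — 1 of 5 types.

1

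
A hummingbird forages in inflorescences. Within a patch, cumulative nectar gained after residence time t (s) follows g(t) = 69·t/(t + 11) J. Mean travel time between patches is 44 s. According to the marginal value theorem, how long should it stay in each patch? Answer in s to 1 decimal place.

Maximise g(t)/(T+t): set derivative to zero → g'(t)(T+t) = g(t).
g'(t) = 69·11/(t + 11)². Setting 69·11/(t+11)² = 69t/[(t+11)(44+t)] gives 11(44+t) = t(t+11), so t² = 11×44 = 484.
t* = √484 = 22 s.

22.0 s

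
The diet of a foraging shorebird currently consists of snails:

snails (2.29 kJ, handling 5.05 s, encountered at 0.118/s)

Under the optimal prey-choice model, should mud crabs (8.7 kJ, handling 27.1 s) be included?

Current rate: (0.118×2.29)/(1 + 0.118×5.05) = 0.1693 kJ/s.
Profitability of mud crabs: 8.7/27.1 = 0.321 kJ/s.
Since 0.321 > R, including mud crabs increases the long-run rate.

Yes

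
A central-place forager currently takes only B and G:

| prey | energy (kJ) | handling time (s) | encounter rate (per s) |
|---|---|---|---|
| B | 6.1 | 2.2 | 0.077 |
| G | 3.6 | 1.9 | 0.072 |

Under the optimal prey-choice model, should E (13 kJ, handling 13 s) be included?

Yes

Current rate: (0.077×6.1 + 0.072×3.6)/(1 + 0.077×2.2 + 0.072×1.9) = 0.558 kJ/s.
E: E/h = 13/13 = 1 kJ/s.
1 > 0.558, so adding E raises the average — include it.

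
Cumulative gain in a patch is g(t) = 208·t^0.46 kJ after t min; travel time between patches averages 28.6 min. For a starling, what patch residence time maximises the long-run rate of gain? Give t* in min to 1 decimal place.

24.4 min

By the marginal value theorem, leave when the instantaneous gain rate g'(t) equals the habitat-wide average g(t)/(T + t).
g'(t) = 0.46·208·t^-0.54. Setting 0.46·208·t^-0.54 = 208·t^0.46/(28.6+t) gives 0.46(28.6+t) = t, so 0.54·t = 0.46×28.6.
t* = 0.46×28.6/0.54 = 24.36 min.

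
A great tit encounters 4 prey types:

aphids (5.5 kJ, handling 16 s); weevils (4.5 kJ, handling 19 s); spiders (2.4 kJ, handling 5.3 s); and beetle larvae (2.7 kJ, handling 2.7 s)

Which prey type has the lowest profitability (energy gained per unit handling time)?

Profitability E/h (kJ/s): aphids = 5.5/16 = 0.344, weevils = 4.5/19 = 0.237, spiders = 2.4/5.3 = 0.453, beetle larvae = 2.7/2.7 = 1.
Ranked: beetle larvae > spiders > aphids > weevils.

weevils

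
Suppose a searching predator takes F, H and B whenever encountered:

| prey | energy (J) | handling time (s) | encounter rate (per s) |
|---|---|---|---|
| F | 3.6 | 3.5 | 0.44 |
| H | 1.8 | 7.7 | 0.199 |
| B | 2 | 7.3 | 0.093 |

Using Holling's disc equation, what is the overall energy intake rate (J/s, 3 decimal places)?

R = (0.44×3.6 + 0.199×1.8 + 0.093×2) / (1 + 0.44×3.5 + 0.199×7.7 + 0.093×7.3) = 2.128/4.751 = 0.4479 J/s.

0.448 J/s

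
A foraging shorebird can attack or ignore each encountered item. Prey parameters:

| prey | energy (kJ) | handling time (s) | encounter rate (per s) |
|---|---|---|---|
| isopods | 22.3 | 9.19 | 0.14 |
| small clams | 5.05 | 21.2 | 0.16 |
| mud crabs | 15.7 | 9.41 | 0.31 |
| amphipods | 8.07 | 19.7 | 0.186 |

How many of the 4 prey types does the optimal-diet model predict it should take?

2

Profitabilities (E/h, kJ/s): isopods 2.43, mud crabs 1.67, amphipods 0.41, small clams 0.238. Add prey in this order while the next type's profitability exceeds the intake rate on those already taken.
Rate on top 1: 1.365. mud crabs: 1.67 > 1.365 → include.
Rate on top 2: 1.535. amphipods: 0.41 < 1.535 → exclude; stop.
Optimal diet: isopods, mud crabs — 2 of 4 types.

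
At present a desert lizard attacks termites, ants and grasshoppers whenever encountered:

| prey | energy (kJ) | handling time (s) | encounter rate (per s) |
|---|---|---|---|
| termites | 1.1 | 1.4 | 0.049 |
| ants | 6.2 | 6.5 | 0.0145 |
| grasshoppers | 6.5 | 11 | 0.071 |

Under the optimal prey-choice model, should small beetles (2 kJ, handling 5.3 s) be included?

Intake rate on the current diet: R = (0.049×1.1 + 0.0145×6.2 + 0.071×6.5) / (1 + 0.049×1.4 + 0.0145×6.5 + 0.071×11) = 0.6053/1.944 = 0.3114 kJ/s.
Profitability of small beetles: 2/5.3 = 0.3774 kJ/s.
Since 0.3774 > R, including small beetles increases the long-run rate.

Yes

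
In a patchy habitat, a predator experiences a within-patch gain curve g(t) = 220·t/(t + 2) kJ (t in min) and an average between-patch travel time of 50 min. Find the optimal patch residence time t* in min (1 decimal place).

10.0 min

By the marginal value theorem, leave when the instantaneous gain rate g'(t) equals the habitat-wide average g(t)/(T + t).
g'(t) = 220·2/(t + 2)². Setting 220·2/(t+2)² = 220t/[(t+2)(50+t)] gives 2(50+t) = t(t+2), so t² = 2×50 = 100.
t* = √100 = 10 min.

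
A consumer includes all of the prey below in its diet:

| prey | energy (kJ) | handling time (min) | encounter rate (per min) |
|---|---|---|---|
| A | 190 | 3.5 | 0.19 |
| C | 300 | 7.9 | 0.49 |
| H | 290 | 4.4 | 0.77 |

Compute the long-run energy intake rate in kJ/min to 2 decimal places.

Energy encountered per unit search time: 0.19×190 + 0.49×300 + 0.77×290 = 406.4 kJ/min.
Handling time per unit search time: 0.19×3.5 + 0.49×7.9 + 0.77×4.4 = 7.924.
Rate = 406.4/(1 + 7.924) = 45.54 kJ/min.

45.54 kJ/min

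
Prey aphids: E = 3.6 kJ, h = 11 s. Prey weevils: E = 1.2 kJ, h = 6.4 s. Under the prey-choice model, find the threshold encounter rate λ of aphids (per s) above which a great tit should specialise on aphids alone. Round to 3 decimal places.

The zero-one rule: include weevils iff E₂/h₂ > λE₁/(1+λh₁). Equality gives the switch point.
λE₁h₂ = E₂ + λE₂h₁ ⇒ λ = E₂/(E₁h₂ − E₂h₁) = 1.2/(23.04 − 13.2) = 0.122 per s.

0.122 per s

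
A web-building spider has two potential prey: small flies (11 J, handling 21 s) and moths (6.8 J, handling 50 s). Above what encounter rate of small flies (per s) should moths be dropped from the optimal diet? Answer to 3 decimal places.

0.017 per s

At the threshold, the rate on small flies alone equals the profitability of moths: λ·11/(1 + λ·21) = 6.8/50 = 0.136.
Rearranging, λ(11 − 0.136×21) = 0.136, so λ = 0.136/8.144 = 0.0167 per s.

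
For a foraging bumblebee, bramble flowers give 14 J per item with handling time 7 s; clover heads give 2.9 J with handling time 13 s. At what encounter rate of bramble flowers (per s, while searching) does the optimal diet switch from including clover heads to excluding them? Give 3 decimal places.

0.018 per s

Drop clover heads once their profitability E₂/h₂ falls below the rate achievable on bramble flowers alone: E₂/h₂ = λE₁/(1 + λh₁).
Solve for λ: λE₁h₂ = E₂(1 + λh₁) → λ(E₁h₂ − E₂h₁) = E₂ → λ = E₂/(E₁h₂ − E₂h₁).
λ = 2.9/(14×13 − 2.9×7) = 2.9/161.7 = 0.01793 per s.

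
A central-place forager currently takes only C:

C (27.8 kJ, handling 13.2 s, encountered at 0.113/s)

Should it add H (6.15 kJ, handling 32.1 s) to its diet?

No

Intake rate on the current diet: R = (0.113×27.8) / (1 + 0.113×13.2) = 3.141/2.492 = 1.261 kJ/s.
H: E/h = 6.15/32.1 = 0.1916 kJ/s.
Since 0.1916 < R, time spent handling H is better spent searching.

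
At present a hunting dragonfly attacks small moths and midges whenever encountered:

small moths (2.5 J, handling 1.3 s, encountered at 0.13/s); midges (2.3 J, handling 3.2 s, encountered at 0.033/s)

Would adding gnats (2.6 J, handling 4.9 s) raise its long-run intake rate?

Yes

Current rate: (0.13×2.5 + 0.033×2.3)/(1 + 0.13×1.3 + 0.033×3.2) = 0.3145 J/s.
Profitability of gnats: 2.6/4.9 = 0.5306 J/s.
Since 0.5306 > R, including gnats increases the long-run rate.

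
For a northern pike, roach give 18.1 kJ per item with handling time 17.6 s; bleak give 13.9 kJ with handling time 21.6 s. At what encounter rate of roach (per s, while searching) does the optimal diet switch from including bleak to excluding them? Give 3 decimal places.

0.095 per s

The zero-one rule: include bleak iff E₂/h₂ > λE₁/(1+λh₁). Equality gives the switch point.
λE₁h₂ = E₂ + λE₂h₁ ⇒ λ = E₂/(E₁h₂ − E₂h₁) = 13.9/(391 − 244.6) = 0.095 per s.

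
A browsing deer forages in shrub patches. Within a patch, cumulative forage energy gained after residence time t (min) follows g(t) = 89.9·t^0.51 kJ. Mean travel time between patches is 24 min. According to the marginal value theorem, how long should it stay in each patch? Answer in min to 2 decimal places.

24.98 min

Maximise g(t)/(T+t): set derivative to zero → g'(t)(T+t) = g(t).
g'(t) = 0.51·89.9·t^-0.49. Setting 0.51·89.9·t^-0.49 = 89.9·t^0.51/(24+t) gives 0.51(24+t) = t, so 0.49·t = 0.51×24.
t* = 0.51×24/0.49 = 24.98 min.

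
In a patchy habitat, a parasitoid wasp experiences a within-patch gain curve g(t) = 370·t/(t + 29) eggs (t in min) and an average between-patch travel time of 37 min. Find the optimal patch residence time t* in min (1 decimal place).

By the marginal value theorem, leave when the instantaneous gain rate g'(t) equals the habitat-wide average g(t)/(T + t).
g'(t) = 370·29/(t + 29)². Setting 370·29/(t+29)² = 370t/[(t+29)(37+t)] gives 29(37+t) = t(t+29), so t² = 29×37 = 1073.
t* = √1073 = 32.76 min.

32.8 min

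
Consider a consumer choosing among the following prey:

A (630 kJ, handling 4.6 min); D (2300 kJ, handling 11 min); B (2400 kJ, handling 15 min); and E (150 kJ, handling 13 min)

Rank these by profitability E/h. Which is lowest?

Profitability E/h (kJ/min): A = 630/4.6 = 137, D = 2300/11 = 209, B = 2400/15 = 160, E = 150/13 = 11.5.
Ranked: D > B > A > E.

E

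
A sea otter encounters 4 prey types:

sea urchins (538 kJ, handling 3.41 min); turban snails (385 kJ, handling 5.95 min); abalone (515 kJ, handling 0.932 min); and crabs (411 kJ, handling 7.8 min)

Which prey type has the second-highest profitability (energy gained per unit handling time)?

sea urchins

Profitability E/h (kJ/min): sea urchins = 538/3.41 = 158, turban snails = 385/5.95 = 64.7, abalone = 515/0.932 = 553, crabs = 411/7.8 = 52.7.
Ranked: abalone > sea urchins > turban snails > crabs.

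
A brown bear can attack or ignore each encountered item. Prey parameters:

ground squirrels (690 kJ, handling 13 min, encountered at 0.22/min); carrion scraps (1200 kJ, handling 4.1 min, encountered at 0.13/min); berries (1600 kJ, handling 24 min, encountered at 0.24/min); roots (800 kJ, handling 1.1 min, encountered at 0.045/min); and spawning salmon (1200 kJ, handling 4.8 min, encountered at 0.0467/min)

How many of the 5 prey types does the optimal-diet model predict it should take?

3

Rank by E/h (kJ/min): roots 727, carrion scraps 293, spawning salmon 250, berries 66.7, ground squirrels 53.1. Include each in turn until the next type's E/h falls below the running intake rate.
Rate on top 1: 34.3. carrion scraps: 293 > 34.3 → include.
Rate on top 2: 121.3. spawning salmon: 250 > 121.3 → include.
Rate on top 3: 137.3. berries: 66.7 < 137.3 → exclude; stop.
Optimal diet: roots, carrion scraps, spawning salmon — 3 of 5 types.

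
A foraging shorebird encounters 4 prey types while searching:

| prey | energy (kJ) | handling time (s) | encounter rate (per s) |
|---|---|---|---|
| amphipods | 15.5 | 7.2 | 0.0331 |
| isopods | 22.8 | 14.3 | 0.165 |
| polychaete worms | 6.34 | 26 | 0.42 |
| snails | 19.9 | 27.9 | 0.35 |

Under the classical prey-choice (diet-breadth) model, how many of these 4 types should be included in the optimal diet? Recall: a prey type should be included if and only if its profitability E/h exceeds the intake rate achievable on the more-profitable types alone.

Rank by E/h (kJ/s): amphipods 2.15, isopods 1.59, snails 0.713, polychaete worms 0.244. Include each in turn until the next type's E/h falls below the running intake rate.
Rate on top 1: 0.4143. isopods: 1.59 > 0.4143 → include.
Rate on top 2: 1.188. snails: 0.713 < 1.188 → exclude; stop.
Optimal diet: amphipods, isopods — 2 of 4 types.

2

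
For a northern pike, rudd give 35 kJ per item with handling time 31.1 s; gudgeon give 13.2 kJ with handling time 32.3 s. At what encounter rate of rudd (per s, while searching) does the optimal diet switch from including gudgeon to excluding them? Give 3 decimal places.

At the threshold, the rate on rudd alone equals the profitability of gudgeon: λ·35/(1 + λ·31.1) = 13.2/32.3 = 0.4087.
Rearranging, λ(35 − 0.4087×31.1) = 0.4087, so λ = 0.4087/22.29 = 0.01833 per s.

0.018 per s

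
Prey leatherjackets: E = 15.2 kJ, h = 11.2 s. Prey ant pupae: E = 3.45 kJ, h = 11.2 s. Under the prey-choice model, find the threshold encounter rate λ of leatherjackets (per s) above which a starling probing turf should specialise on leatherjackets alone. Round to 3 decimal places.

At the threshold, the rate on leatherjackets alone equals the profitability of ant pupae: λ·15.2/(1 + λ·11.2) = 3.45/11.2 = 0.308.
Rearranging, λ(15.2 − 0.308×11.2) = 0.308, so λ = 0.308/11.75 = 0.02622 per s.

0.026 per s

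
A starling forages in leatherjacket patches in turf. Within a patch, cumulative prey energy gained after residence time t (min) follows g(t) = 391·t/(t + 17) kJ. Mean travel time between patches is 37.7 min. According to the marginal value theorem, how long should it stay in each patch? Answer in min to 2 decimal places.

Maximise g(t)/(T+t): set derivative to zero → g'(t)(T+t) = g(t).
g'(t) = 391·17/(t + 17)². Setting 391·17/(t+17)² = 391t/[(t+17)(37.7+t)] gives 17(37.7+t) = t(t+17), so t² = 17×37.7 = 640.9.
t* = √640.9 = 25.32 min.

25.32 min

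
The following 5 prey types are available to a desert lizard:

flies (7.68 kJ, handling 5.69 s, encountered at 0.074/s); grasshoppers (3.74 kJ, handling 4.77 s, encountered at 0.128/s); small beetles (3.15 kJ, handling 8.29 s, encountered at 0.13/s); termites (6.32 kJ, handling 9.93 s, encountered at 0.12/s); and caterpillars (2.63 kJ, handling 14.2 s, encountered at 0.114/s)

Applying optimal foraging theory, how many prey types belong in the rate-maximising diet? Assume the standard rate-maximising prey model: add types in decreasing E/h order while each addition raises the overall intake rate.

Profitabilities (E/h, kJ/s): flies 1.35, grasshoppers 0.784, termites 0.636, small beetles 0.38, caterpillars 0.185. Add prey in this order while the next type's profitability exceeds the intake rate on those already taken.
Rate on top 1: 0.3999. grasshoppers: 0.784 > 0.3999 → include.
Rate on top 2: 0.5154. termites: 0.636 > 0.5154 → include.
Rate on top 3: 0.5601. small beetles: 0.38 < 0.5601 → exclude; stop.
Optimal diet: flies, grasshoppers, termites — 3 of 5 types.

3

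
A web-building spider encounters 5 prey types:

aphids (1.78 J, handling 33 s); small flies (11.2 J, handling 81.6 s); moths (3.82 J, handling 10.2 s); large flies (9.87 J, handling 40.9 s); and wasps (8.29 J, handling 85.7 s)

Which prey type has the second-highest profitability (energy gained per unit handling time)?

In descending order of E/h:
moths: 3.82/10.2 = 0.375 J/s
large flies: 9.87/40.9 = 0.241 J/s
small flies: 11.2/81.6 = 0.137 J/s
wasps: 8.29/85.7 = 0.0967 J/s
aphids: 1.78/33 = 0.0539 J/s

large flies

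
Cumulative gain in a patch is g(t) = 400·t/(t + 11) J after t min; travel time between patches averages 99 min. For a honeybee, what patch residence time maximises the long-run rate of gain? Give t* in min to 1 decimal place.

33.0 min

Maximise g(t)/(T+t): set derivative to zero → g'(t)(T+t) = g(t).
g'(t) = 400·11/(t + 11)². Setting 400·11/(t+11)² = 400t/[(t+11)(99+t)] gives 11(99+t) = t(t+11), so t² = 11×99 = 1089.
t* = √1089 = 33 min.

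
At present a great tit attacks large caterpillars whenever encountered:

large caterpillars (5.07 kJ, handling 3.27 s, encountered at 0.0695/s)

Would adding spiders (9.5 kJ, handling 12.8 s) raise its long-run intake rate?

On large caterpillars alone, R = ΣλE/(1+Σλh) = 0.3524/1.227 = 0.2871 kJ/s.
Profitability of spiders: 9.5/12.8 = 0.7422 kJ/s.
0.7422 > 0.2871, so adding spiders raises the average — include it.

Yes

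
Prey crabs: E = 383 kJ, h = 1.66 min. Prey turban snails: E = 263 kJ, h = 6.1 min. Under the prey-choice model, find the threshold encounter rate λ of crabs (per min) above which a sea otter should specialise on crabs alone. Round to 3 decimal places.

Drop turban snails once their profitability E₂/h₂ falls below the rate achievable on crabs alone: E₂/h₂ = λE₁/(1 + λh₁).
Solve for λ: λE₁h₂ = E₂(1 + λh₁) → λ(E₁h₂ − E₂h₁) = E₂ → λ = E₂/(E₁h₂ − E₂h₁).
λ = 263/(383×6.1 − 263×1.66) = 263/1900 = 0.1384 per min.

0.138 per min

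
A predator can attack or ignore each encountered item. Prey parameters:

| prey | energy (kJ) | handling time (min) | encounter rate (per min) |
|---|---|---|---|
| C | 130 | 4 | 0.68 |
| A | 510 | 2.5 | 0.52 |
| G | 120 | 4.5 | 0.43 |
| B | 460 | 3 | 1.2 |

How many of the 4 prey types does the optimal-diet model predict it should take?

2

Rank by E/h (kJ/min): A 204, B 153, C 32.5, G 26.7. Include each in turn until the next type's E/h falls below the running intake rate.
Rate on top 1: 115.3. B: 153 > 115.3 → include.
Rate on top 2: 138.5. C: 32.5 < 138.5 → exclude; stop.
Optimal diet: A, B — 2 of 4 types.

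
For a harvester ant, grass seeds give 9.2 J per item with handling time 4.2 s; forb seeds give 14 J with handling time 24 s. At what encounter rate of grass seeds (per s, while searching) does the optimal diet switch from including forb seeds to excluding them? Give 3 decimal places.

0.086 per s

The zero-one rule: include forb seeds iff E₂/h₂ > λE₁/(1+λh₁). Equality gives the switch point.
λE₁h₂ = E₂ + λE₂h₁ ⇒ λ = E₂/(E₁h₂ − E₂h₁) = 14/(220.8 − 58.8) = 0.08642 per s.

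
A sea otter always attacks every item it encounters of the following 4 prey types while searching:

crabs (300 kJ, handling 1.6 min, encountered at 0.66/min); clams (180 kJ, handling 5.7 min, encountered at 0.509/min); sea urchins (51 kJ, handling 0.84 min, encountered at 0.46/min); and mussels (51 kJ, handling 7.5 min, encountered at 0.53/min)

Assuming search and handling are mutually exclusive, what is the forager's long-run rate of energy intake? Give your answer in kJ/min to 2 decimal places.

36.50 kJ/min

Energy encountered per unit search time: 0.66×300 + 0.509×180 + 0.46×51 + 0.53×51 = 340.1 kJ/min.
Handling time per unit search time: 0.66×1.6 + 0.509×5.7 + 0.46×0.84 + 0.53×7.5 = 8.319.
Rate = 340.1/(1 + 8.319) = 36.5 kJ/min.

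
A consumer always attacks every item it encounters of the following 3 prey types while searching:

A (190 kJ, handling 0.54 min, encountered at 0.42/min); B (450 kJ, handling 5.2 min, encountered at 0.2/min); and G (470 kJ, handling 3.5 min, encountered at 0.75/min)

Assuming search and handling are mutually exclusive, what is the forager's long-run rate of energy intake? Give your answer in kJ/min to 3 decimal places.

106.771 kJ/min

R = Σλ_iE_i / (1 + Σλ_ih_i)
Numerator: 0.42×190 + 0.2×450 + 0.75×470 = 522.3
Denominator: 1 + 0.42×0.54 + 0.2×5.2 + 0.75×3.5 = 4.892
R = 522.3/4.892 = 106.8 kJ/min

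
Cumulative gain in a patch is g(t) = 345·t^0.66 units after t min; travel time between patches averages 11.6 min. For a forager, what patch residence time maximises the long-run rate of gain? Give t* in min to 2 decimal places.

22.52 min

Optimal t* satisfies g'(t*) = g(t*)/(T + t*).
g'(t) = 0.66·345·t^-0.34. Setting 0.66·345·t^-0.34 = 345·t^0.66/(11.6+t) gives 0.66(11.6+t) = t, so 0.34·t = 0.66×11.6.
t* = 0.66×11.6/0.34 = 22.52 min.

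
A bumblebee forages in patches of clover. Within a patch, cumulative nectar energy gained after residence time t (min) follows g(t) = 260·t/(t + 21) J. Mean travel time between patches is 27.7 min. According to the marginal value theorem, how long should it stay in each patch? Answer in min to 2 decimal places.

Optimal t* satisfies g'(t*) = g(t*)/(T + t*).
g'(t) = 260·21/(t + 21)². Setting 260·21/(t+21)² = 260t/[(t+21)(27.7+t)] gives 21(27.7+t) = t(t+21), so t² = 21×27.7 = 581.7.
t* = √581.7 = 24.12 min.

24.12 min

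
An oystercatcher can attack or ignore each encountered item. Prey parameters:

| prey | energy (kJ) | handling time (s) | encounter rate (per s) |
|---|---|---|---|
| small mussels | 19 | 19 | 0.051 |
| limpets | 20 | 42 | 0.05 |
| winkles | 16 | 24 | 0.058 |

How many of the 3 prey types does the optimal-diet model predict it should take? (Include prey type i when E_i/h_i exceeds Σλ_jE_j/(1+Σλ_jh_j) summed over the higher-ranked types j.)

Rank by E/h (kJ/s): small mussels 1, winkles 0.667, limpets 0.476. Include each in turn until the next type's E/h falls below the running intake rate.
Rate on top 1: 0.4921. winkles: 0.667 > 0.4921 → include.
Rate on top 2: 0.5644. limpets: 0.476 < 0.5644 → exclude; stop.
Optimal diet: small mussels, winkles — 2 of 3 types.

2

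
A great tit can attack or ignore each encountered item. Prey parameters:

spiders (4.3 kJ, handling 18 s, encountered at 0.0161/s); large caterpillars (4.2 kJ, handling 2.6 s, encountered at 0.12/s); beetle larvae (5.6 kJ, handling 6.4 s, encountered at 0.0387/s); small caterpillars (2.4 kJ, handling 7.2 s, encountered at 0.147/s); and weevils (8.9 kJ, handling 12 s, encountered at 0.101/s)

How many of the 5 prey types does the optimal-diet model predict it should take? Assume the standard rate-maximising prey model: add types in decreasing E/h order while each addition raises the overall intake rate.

3

E/h in descending order: large caterpillars 1.62, beetle larvae 0.875, weevils 0.742, small caterpillars 0.333, spiders 0.239 kJ/s. The optimal diet is the largest prefix of this list for which every included type satisfies E_i/h_i > R on the types above it.
Rate on top 1: 0.3841. beetle larvae: 0.875 > 0.3841 → include.
Rate on top 2: 0.4621. weevils: 0.742 > 0.4621 → include.
Rate on top 3: 0.5843. small caterpillars: 0.333 < 0.5843 → exclude; stop.
Optimal diet: large caterpillars, beetle larvae, weevils — 3 of 5 types.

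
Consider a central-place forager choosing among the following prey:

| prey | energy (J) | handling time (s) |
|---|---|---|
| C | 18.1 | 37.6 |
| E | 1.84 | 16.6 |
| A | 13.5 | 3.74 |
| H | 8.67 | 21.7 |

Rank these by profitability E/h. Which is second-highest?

In descending order of E/h:
A: 13.5/3.74 = 3.61 J/s
C: 18.1/37.6 = 0.481 J/s
H: 8.67/21.7 = 0.4 J/s
E: 1.84/16.6 = 0.111 J/s

C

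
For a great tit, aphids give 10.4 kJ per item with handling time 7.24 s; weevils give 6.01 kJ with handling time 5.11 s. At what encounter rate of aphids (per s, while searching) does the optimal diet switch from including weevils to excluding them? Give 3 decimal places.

The zero-one rule: include weevils iff E₂/h₂ > λE₁/(1+λh₁). Equality gives the switch point.
λE₁h₂ = E₂ + λE₂h₁ ⇒ λ = E₂/(E₁h₂ − E₂h₁) = 6.01/(53.14 − 43.51) = 0.624 per s.

0.624 per s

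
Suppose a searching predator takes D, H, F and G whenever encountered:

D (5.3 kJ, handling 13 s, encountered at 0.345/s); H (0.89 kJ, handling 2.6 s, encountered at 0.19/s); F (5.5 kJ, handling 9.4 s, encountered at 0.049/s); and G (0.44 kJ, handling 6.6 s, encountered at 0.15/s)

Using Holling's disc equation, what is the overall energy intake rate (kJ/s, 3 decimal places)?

Energy encountered per unit search time: 0.345×5.3 + 0.19×0.89 + 0.049×5.5 + 0.15×0.44 = 2.333 kJ/s.
Handling time per unit search time: 0.345×13 + 0.19×2.6 + 0.049×9.4 + 0.15×6.6 = 6.43.
Rate = 2.333/(1 + 6.43) = 0.314 kJ/s.

0.314 kJ/s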